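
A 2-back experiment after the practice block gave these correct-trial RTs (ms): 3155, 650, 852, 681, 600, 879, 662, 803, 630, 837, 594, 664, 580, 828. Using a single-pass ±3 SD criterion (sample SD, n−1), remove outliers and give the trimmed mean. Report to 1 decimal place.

712.3 ms

n = 14, ΣRT = 12415, M = 886.786
Σ(x−M)² = 5685624.36; s = √(5685624.36/13) = 661.329
Cutoffs: 886.786 ± 3·661.329 → [-1097.2, 2870.8]
Outside: 3155 → excluded.
Retained (n=13): Σ = 9260, mean = 9260/13 = 712.308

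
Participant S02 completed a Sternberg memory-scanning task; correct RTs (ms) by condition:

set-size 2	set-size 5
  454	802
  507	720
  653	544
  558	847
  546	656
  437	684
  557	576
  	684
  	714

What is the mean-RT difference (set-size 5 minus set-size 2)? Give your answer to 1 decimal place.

M(set-size 2) = 3712/7 = 530.286
M(set-size 5) = 6227/9 = 691.889
Difference = 691.889 − 530.286 = 161.603 ms

161.6 ms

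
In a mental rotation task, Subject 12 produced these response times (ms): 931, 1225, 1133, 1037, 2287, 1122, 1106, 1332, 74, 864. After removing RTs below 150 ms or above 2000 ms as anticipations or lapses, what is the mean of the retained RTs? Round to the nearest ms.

Excluded: 74, 2287
Retained (n=8): Σ = 8750
Mean = 8750/8 = 1093.7500

1094 ms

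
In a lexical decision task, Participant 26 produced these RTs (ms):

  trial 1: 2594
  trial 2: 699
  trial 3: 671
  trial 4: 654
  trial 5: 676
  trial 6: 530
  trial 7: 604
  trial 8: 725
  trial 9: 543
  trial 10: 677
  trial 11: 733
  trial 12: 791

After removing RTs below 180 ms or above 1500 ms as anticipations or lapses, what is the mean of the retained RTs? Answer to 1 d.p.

Excluded: 2594
Retained (n=11): Σ = 7303
Mean = 7303/11 = 663.9091

663.9 ms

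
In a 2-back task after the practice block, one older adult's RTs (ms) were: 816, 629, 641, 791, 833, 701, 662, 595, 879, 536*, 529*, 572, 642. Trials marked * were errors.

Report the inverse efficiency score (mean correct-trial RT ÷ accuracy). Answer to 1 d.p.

833.8 ms

Correct trials (n=11): 816, 629, 641, 791, 833, 701, 662, 595, 879, 572, 642
Mean correct RT = 7761/11 = 705.5455 ms
Proportion correct = 11/13
IES = 705.5455 / (11/13) = 833.826 ms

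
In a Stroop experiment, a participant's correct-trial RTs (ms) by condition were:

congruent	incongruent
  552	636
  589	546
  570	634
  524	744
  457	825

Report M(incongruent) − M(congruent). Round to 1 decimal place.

138.6 ms

M(congruent) = 2692/5 = 538.400
M(incongruent) = 3385/5 = 677.000
Difference = 677.000 − 538.400 = 138.600 ms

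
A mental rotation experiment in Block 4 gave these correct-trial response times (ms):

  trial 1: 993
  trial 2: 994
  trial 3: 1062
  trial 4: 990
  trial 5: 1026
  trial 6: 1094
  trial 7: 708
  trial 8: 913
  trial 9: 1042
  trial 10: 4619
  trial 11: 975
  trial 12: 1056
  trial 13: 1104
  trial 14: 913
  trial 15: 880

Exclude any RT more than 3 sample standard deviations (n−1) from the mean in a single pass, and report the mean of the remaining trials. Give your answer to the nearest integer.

982 ms

n = 15, ΣRT = 18369, M = 1224.600
Σ(x−M)² = 12485167.60; s = √(12485167.60/14) = 944.350
Cutoffs: 1224.600 ± 3·944.350 → [-1608.5, 4057.7]
Outside: 4619 → excluded.
Retained (n=14): Σ = 13750, mean = 13750/14 = 982.143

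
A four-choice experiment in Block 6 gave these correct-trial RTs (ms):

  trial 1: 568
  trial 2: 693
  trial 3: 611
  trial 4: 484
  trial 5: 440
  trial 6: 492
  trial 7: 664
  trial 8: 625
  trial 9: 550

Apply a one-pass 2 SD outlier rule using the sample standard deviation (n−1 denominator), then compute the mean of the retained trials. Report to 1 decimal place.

n = 9, ΣRT = 5127, M = 569.667
Σ(x−M)² = 59454.00; s = √(59454.00/8) = 86.208
Cutoffs: 569.667 ± 2·86.208 → [397.3, 742.1]
No RTs fall outside the cutoffs; all 9 retained. Mean = 5127/9 = 569.667

569.7 ms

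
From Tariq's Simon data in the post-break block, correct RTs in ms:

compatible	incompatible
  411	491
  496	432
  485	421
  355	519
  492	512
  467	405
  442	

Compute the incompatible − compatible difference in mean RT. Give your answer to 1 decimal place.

13.6 ms

M(compatible) = 3148/7 = 449.714
M(incompatible) = 2780/6 = 463.333
Difference = 463.333 − 449.714 = 13.619 ms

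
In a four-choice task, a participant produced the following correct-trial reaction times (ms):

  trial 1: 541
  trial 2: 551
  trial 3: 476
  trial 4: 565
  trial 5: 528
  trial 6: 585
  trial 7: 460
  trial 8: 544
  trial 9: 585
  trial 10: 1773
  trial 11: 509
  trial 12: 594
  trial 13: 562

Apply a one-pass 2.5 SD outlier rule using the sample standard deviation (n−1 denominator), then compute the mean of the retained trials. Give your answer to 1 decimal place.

541.7 ms

n = 13, ΣRT = 8273, M = 636.385
Σ(x−M)² = 1419333.08; s = √(1419333.08/12) = 343.915
Cutoffs: 636.385 ± 2.5·343.915 → [-223.4, 1496.2]
Outside: 1773 → excluded.
Retained (n=12): Σ = 6500, mean = 6500/12 = 541.667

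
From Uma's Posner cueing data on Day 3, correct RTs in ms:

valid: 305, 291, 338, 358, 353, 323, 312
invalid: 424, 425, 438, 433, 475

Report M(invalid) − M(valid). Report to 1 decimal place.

113.3 ms

M(valid) = 2280/7 = 325.714
M(invalid) = 2195/5 = 439.000
Difference = 439.000 − 325.714 = 113.286 ms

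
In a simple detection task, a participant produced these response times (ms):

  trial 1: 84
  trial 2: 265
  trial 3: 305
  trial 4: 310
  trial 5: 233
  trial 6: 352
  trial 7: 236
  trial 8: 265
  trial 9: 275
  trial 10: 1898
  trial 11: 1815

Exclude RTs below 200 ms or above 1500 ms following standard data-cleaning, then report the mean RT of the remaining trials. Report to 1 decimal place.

280.1 ms

Excluded: 84, 1815, 1898
Retained (n=8): Σ = 2241
Mean = 2241/8 = 280.1250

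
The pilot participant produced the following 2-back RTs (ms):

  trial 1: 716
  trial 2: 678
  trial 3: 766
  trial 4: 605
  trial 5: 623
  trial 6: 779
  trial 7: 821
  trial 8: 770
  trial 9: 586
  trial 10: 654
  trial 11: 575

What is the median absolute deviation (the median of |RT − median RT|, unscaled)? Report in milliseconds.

88 ms

Sorted: 575, 586, 605, 623, 654, 678, 716, 766, 770, 779, 821 → median = 678
|x − 678|: 38, 0, 88, 73, 55, 101, 143, 92, 92, 24, 103
Sorted deviations: 0, 24, 38, 55, 73, 88, 92, 92, 101, 103, 143 → MAD = 88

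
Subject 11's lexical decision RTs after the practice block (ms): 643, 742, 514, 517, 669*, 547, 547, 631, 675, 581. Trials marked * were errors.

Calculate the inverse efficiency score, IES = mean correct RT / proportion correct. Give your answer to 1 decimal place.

Correct trials (n=9): 643, 742, 514, 517, 547, 547, 631, 675, 581
Mean correct RT = 5397/9 = 599.6667 ms
Proportion correct = 9/10
IES = 599.6667 / (9/10) = 666.296 ms

666.3 ms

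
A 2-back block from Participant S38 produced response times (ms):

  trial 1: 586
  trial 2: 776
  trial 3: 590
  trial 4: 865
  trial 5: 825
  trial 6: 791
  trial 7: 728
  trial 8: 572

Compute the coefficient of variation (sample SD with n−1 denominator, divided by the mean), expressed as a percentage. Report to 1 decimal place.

16.4%

n = 8, Σ = 5733, M = 716.6250
Σ(x−M)² = 96959.875; s = √(96959.875/7) = 117.6920
CV = 117.6920 / 716.6250 = 0.16423 = 16.423%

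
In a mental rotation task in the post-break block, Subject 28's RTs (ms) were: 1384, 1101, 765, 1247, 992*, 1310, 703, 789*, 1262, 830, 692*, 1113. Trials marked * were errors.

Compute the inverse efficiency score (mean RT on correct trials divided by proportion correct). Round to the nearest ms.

1439 ms

Correct trials (n=9): 1384, 1101, 765, 1247, 1310, 703, 1262, 830, 1113
Mean correct RT = 9715/9 = 1079.4444 ms
Proportion correct = 9/12
IES = 1079.4444 / (9/12) = 1439.259 ms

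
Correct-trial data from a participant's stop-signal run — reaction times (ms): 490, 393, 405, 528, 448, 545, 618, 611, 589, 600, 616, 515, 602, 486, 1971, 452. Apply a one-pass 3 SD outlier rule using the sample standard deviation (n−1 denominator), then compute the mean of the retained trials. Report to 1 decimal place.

526.5 ms

n = 16, ΣRT = 9869, M = 616.812
Σ(x−M)² = 2042356.44; s = √(2042356.44/15) = 368.995
Cutoffs: 616.812 ± 3·368.995 → [-490.2, 1723.8]
Outside: 1971 → excluded.
Retained (n=15): Σ = 7898, mean = 7898/15 = 526.533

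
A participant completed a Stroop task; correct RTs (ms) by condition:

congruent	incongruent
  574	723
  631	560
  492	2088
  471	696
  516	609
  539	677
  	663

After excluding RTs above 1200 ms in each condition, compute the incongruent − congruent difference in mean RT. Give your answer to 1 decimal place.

incongruent: exclude 2088
M(congruent) = 3223/6 = 537.167
M(incongruent) = 3928/6 = 654.667
Difference = 654.667 − 537.167 = 117.500 ms

117.5 ms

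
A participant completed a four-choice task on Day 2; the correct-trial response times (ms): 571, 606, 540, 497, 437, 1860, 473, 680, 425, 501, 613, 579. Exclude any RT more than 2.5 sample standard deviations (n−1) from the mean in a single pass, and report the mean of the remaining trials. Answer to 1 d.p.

538.4 ms

n = 12, ΣRT = 7782, M = 648.500
Σ(x−M)² = 1664593.00; s = √(1664593.00/11) = 389.007
Cutoffs: 648.500 ± 2.5·389.007 → [-324.0, 1621.0]
Outside: 1860 → excluded.
Retained (n=11): Σ = 5922, mean = 5922/11 = 538.364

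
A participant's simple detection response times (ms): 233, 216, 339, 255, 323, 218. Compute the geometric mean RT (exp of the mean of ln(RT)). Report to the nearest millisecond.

260 ms

ln(RT): 5.4510, 5.3753, 5.8260, 5.5413, 5.7777, 5.3845
Mean ln(RT) = 33.3557/6 = 5.55929
Geometric mean = exp(5.55929) = 259.64 ms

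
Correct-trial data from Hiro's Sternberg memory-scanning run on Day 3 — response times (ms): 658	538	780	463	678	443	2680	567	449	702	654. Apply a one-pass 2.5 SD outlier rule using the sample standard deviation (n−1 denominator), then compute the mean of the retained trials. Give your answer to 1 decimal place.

593.2 ms

n = 11, ΣRT = 8612, M = 782.909
Σ(x−M)² = 4084706.91; s = √(4084706.91/10) = 639.117
Cutoffs: 782.909 ± 2.5·639.117 → [-814.9, 2380.7]
Outside: 2680 → excluded.
Retained (n=10): Σ = 5932, mean = 5932/10 = 593.200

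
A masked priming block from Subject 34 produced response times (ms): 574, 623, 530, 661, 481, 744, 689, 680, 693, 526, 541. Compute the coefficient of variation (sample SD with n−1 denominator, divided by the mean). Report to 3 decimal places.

n = 11, Σ = 6742, M = 612.9091
Σ(x−M)² = 74816.909; s = √(74816.909/10) = 86.4968
CV = 86.4968 / 612.9091 = 0.14112

0.141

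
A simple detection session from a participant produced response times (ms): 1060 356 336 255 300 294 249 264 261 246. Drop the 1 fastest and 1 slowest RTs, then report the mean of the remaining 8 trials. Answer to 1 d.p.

Sorted: 246, 249, 255, 261, 264, 294, 300, 336, 356, 1060
Drop lowest 1 (246) and highest 1 (1060)
Remaining (n=8): Σ = 2315, mean = 2315/8 = 289.375

289.4 ms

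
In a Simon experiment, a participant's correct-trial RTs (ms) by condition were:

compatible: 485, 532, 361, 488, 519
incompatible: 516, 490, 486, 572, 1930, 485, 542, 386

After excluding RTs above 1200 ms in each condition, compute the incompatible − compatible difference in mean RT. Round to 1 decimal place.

19.7 ms

incompatible: exclude 1930
M(compatible) = 2385/5 = 477.000
M(incompatible) = 3477/7 = 496.714
Difference = 496.714 − 477.000 = 19.714 ms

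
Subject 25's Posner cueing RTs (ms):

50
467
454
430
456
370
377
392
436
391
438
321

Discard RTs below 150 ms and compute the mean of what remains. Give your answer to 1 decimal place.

Excluded: 50
Retained (n=11): Σ = 4532
Mean = 4532/11 = 412.0000

412.0 ms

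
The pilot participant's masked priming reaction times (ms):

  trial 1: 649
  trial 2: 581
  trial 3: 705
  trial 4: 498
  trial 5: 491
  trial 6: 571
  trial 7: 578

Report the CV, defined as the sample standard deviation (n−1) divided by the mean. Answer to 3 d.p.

0.131

n = 7, Σ = 4073, M = 581.8571
Σ(x−M)² = 35092.857; s = √(35092.857/6) = 76.4775
CV = 76.4775 / 581.8571 = 0.13144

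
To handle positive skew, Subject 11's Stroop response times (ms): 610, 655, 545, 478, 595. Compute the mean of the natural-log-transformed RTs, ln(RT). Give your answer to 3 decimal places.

ln(RT): 6.4135, 6.4846, 6.3008, 6.1696, 6.3886
Σ ln(RT) = 31.7571
Mean = 31.7571/5 = 6.35141

6.351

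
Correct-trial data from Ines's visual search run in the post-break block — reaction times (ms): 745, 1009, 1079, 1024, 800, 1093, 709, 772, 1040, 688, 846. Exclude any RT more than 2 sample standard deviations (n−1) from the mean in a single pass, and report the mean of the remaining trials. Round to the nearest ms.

n = 11, ΣRT = 9805, M = 891.364
Σ(x−M)² = 250076.55; s = √(250076.55/10) = 158.138
Cutoffs: 891.364 ± 2·158.138 → [575.1, 1207.6]
No RTs fall outside the cutoffs; all 11 retained. Mean = 9805/11 = 891.364

891 ms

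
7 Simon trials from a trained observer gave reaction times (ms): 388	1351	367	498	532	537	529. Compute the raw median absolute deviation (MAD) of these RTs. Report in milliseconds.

Sorted: 367, 388, 498, 529, 532, 537, 1351 → median = 529
|x − 529|: 141, 822, 162, 31, 3, 8, 0
Sorted deviations: 0, 3, 8, 31, 141, 162, 822 → MAD = 31

31 ms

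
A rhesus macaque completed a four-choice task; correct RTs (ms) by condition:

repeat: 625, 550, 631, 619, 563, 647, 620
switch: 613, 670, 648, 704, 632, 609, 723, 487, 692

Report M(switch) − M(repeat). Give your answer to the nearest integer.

M(repeat) = 4255/7 = 607.857
M(switch) = 5778/9 = 642.000
Difference = 642.000 − 607.857 = 34.143 ms

34 ms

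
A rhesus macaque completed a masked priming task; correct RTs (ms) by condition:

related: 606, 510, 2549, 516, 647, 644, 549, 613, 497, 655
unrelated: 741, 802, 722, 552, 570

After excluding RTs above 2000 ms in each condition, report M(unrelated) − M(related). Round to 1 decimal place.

95.5 ms

related: exclude 2549
M(related) = 5237/9 = 581.889
M(unrelated) = 3387/5 = 677.400
Difference = 677.400 − 581.889 = 95.511 ms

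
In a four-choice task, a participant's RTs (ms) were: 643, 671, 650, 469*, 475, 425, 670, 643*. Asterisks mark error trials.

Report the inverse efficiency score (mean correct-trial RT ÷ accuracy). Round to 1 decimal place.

785.3 ms

Correct trials (n=6): 643, 671, 650, 475, 425, 670
Mean correct RT = 3534/6 = 589.0000 ms
Proportion correct = 6/8
IES = 589.0000 / (6/8) = 785.333 ms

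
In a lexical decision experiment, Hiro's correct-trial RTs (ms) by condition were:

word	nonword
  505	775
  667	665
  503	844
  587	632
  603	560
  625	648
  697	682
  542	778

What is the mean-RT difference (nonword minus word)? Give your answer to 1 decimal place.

M(word) = 4729/8 = 591.125
M(nonword) = 5584/8 = 698.000
Difference = 698.000 − 591.125 = 106.875 ms

106.9 ms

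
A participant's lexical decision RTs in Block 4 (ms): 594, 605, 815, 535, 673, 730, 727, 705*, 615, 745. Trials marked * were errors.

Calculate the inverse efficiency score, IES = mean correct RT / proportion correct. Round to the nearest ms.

746 ms

Correct trials (n=9): 594, 605, 815, 535, 673, 730, 727, 615, 745
Mean correct RT = 6039/9 = 671.0000 ms
Proportion correct = 9/10
IES = 671.0000 / (9/10) = 745.556 ms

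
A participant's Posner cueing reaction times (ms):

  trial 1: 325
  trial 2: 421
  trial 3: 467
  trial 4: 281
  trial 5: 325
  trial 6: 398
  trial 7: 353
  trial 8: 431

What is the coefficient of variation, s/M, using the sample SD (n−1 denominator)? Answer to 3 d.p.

n = 8, Σ = 3001, M = 375.1250
Σ(x−M)² = 28564.875; s = √(28564.875/7) = 63.8803
CV = 63.8803 / 375.1250 = 0.17029

0.170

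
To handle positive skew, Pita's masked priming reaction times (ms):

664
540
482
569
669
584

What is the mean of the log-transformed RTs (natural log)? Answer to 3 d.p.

ln(RT): 6.4983, 6.2916, 6.1779, 6.3439, 6.5058, 6.3699
Σ ln(RT) = 38.1874
Mean = 38.1874/6 = 6.36456

6.365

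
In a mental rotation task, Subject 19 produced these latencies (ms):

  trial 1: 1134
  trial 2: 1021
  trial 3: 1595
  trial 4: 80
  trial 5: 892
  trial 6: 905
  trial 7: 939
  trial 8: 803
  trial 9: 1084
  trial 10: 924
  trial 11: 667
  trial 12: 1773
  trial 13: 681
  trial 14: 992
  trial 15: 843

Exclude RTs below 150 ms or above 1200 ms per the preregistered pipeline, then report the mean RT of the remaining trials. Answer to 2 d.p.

907.08 ms

Excluded: 80, 1595, 1773
Retained (n=12): Σ = 10885
Mean = 10885/12 = 907.0833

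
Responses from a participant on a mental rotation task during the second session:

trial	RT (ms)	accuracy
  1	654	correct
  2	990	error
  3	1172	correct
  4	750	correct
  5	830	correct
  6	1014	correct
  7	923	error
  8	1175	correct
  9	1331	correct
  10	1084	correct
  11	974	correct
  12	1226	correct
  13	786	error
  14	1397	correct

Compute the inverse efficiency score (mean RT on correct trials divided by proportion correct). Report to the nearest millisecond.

1343 ms

Correct trials (n=11): 654, 1172, 750, 830, 1014, 1175, 1331, 1084, 974, 1226, 1397
Mean correct RT = 11607/11 = 1055.1818 ms
Proportion correct = 11/14
IES = 1055.1818 / (11/14) = 1342.959 ms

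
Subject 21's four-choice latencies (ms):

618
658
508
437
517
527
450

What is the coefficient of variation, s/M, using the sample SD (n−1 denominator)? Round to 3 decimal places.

n = 7, Σ = 3715, M = 530.7143
Σ(x−M)² = 39835.429; s = √(39835.429/6) = 81.4815
CV = 81.4815 / 530.7143 = 0.15353

0.154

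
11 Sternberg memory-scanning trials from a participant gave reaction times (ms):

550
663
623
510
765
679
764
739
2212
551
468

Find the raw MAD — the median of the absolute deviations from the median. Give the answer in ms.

102 ms

Sorted: 468, 510, 550, 551, 623, 663, 679, 739, 764, 765, 2212 → median = 663
|x − 663|: 113, 0, 40, 153, 102, 16, 101, 76, 1549, 112, 195
Sorted deviations: 0, 16, 40, 76, 101, 102, 112, 113, 153, 195, 1549 → MAD = 102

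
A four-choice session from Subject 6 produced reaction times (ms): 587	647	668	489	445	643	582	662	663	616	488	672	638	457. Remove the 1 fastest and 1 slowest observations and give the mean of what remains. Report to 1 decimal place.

595.0 ms

Sorted: 445, 457, 488, 489, 582, 587, 616, 638, 643, 647, 662, 663, 668, 672
Drop lowest 1 (445) and highest 1 (672)
Remaining (n=12): Σ = 7140, mean = 7140/12 = 595.000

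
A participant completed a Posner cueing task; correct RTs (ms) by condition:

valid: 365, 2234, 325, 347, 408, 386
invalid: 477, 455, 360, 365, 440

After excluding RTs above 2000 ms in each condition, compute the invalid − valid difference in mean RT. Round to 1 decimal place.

53.2 ms

valid: exclude 2234
M(valid) = 1831/5 = 366.200
M(invalid) = 2097/5 = 419.400
Difference = 419.400 − 366.200 = 53.200 ms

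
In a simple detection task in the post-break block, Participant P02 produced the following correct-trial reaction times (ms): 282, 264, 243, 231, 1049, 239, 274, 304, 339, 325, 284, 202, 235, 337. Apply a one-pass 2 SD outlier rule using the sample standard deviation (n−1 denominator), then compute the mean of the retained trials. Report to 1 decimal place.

273.8 ms

n = 14, ΣRT = 4608, M = 329.143
Σ(x−M)² = 580753.71; s = √(580753.71/13) = 211.361
Cutoffs: 329.143 ± 2·211.361 → [-93.6, 751.9]
Outside: 1049 → excluded.
Retained (n=13): Σ = 3559, mean = 3559/13 = 273.769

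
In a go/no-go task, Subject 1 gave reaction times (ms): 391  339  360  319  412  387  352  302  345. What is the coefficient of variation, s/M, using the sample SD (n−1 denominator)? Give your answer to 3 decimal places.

0.099

n = 9, Σ = 3207, M = 356.3333
Σ(x−M)² = 10048.000; s = √(10048.000/8) = 35.4401
CV = 35.4401 / 356.3333 = 0.09946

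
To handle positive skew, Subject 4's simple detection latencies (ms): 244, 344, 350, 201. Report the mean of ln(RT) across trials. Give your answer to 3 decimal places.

ln(RT): 5.4972, 5.8406, 5.8579, 5.3033
Σ ln(RT) = 22.4990
Mean = 22.4990/4 = 5.62476

5.625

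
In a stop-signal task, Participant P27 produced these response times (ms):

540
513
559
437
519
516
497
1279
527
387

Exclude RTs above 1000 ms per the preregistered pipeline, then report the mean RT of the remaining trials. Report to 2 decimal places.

Excluded: 1279
Retained (n=9): Σ = 4495
Mean = 4495/9 = 499.4444

499.44 ms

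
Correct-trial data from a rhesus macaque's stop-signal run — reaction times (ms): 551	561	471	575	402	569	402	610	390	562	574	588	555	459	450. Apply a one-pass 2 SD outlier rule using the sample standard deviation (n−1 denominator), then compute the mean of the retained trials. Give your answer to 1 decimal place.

n = 15, ΣRT = 7719, M = 514.600
Σ(x−M)² = 82029.60; s = √(82029.60/14) = 76.546
Cutoffs: 514.600 ± 2·76.546 → [361.5, 667.7]
No RTs fall outside the cutoffs; all 15 retained. Mean = 7719/15 = 514.600

514.6 ms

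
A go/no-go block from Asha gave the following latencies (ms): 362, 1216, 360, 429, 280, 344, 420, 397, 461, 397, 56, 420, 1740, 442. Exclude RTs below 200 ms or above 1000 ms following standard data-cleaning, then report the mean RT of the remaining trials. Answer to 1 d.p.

392.0 ms

Excluded: 56, 1216, 1740
Retained (n=11): Σ = 4312
Mean = 4312/11 = 392.0000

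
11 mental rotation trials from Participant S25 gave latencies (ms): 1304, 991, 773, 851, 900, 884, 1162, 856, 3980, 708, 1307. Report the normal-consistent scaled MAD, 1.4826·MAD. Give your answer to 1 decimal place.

188.3 ms

Sorted: 708, 773, 851, 856, 884, 900, 991, 1162, 1304, 1307, 3980 → median = 900
|x − 900| sorted: 0, 16, 44, 49, 91, 127, 192, 262, 404, 407, 3080 → MAD = 127
Robust SD ≈ 1.4826 × 127 = 188.290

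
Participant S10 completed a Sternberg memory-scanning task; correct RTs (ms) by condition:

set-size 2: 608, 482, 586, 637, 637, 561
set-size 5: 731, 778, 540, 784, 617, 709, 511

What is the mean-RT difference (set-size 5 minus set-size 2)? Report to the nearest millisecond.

82 ms

M(set-size 2) = 3511/6 = 585.167
M(set-size 5) = 4670/7 = 667.143
Difference = 667.143 − 585.167 = 81.976 ms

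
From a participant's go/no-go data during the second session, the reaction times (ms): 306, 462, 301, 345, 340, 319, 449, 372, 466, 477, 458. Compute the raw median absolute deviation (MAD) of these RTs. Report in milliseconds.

71 ms

Sorted: 301, 306, 319, 340, 345, 372, 449, 458, 462, 466, 477 → median = 372
|x − 372|: 66, 90, 71, 27, 32, 53, 77, 0, 94, 105, 86
Sorted deviations: 0, 27, 32, 53, 66, 71, 77, 86, 90, 94, 105 → MAD = 71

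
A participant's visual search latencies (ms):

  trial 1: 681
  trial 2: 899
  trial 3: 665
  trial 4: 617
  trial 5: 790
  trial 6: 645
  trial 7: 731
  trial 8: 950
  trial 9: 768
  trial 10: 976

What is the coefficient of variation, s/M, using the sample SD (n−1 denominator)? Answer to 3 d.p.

0.168

n = 10, Σ = 7722, M = 772.2000
Σ(x−M)² = 151333.600; s = √(151333.600/9) = 129.6721
CV = 129.6721 / 772.2000 = 0.16793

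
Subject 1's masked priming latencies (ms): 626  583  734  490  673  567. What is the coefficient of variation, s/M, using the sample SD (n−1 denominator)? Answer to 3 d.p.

n = 6, Σ = 3673, M = 612.1667
Σ(x−M)² = 36550.833; s = √(36550.833/5) = 85.4995
CV = 85.4995 / 612.1667 = 0.13967

0.140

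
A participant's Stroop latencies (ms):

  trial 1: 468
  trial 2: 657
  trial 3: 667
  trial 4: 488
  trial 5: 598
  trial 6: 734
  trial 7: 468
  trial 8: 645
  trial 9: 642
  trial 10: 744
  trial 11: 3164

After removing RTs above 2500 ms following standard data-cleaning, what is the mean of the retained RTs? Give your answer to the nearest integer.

611 ms

Excluded: 3164
Retained (n=10): Σ = 6111
Mean = 6111/10 = 611.1000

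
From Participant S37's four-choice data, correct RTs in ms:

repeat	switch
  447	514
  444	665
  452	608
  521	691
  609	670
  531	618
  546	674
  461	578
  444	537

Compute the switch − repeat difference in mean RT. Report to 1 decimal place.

122.2 ms

M(repeat) = 4455/9 = 495.000
M(switch) = 5555/9 = 617.222
Difference = 617.222 − 495.000 = 122.222 ms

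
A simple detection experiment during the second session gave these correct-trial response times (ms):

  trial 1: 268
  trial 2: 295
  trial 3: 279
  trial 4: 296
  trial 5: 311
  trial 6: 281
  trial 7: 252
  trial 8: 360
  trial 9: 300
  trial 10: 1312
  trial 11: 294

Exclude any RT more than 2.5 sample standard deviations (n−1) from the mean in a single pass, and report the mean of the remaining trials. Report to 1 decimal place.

n = 11, ΣRT = 4248, M = 386.182
Σ(x−M)² = 950371.64; s = √(950371.64/10) = 308.281
Cutoffs: 386.182 ± 2.5·308.281 → [-384.5, 1156.9]
Outside: 1312 → excluded.
Retained (n=10): Σ = 2936, mean = 2936/10 = 293.600

293.6 ms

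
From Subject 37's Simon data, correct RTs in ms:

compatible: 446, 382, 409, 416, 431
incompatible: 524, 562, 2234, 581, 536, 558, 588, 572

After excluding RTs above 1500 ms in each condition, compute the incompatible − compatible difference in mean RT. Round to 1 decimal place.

incompatible: exclude 2234
M(compatible) = 2084/5 = 416.800
M(incompatible) = 3921/7 = 560.143
Difference = 560.143 − 416.800 = 143.343 ms

143.3 ms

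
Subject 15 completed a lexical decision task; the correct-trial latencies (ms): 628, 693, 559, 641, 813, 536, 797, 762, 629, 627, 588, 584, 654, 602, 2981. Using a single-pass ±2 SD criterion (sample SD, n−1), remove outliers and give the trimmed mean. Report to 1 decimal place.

650.9 ms

n = 15, ΣRT = 12094, M = 806.267
Σ(x−M)² = 5163174.93; s = √(5163174.93/14) = 607.288
Cutoffs: 806.267 ± 2·607.288 → [-408.3, 2020.8]
Outside: 2981 → excluded.
Retained (n=14): Σ = 9113, mean = 9113/14 = 650.929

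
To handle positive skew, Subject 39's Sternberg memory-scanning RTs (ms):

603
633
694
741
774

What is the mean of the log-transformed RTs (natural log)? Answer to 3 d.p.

ln(RT): 6.4019, 6.4505, 6.5425, 6.6080, 6.6516
Σ ln(RT) = 32.6544
Mean = 32.6544/5 = 6.53089

6.531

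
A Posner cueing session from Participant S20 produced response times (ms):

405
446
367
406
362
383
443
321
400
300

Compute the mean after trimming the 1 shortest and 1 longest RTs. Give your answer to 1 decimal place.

385.9 ms

Sorted: 300, 321, 362, 367, 383, 400, 405, 406, 443, 446
Drop lowest 1 (300) and highest 1 (446)
Remaining (n=8): Σ = 3087, mean = 3087/8 = 385.875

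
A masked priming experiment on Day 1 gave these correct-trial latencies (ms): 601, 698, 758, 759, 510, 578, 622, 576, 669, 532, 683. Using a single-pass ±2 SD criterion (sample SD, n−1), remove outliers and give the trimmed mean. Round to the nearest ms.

n = 11, ΣRT = 6986, M = 635.091
Σ(x−M)² = 72222.91; s = √(72222.91/10) = 84.984
Cutoffs: 635.091 ± 2·84.984 → [465.1, 805.1]
No RTs fall outside the cutoffs; all 11 retained. Mean = 6986/11 = 635.091

635 ms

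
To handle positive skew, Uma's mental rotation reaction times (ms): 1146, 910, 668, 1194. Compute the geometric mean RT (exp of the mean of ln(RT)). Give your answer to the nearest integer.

955 ms

ln(RT): 7.0440, 6.8134, 6.5043, 7.0851
Mean ln(RT) = 27.4468/4 = 6.86171
Geometric mean = exp(6.86171) = 955.00 ms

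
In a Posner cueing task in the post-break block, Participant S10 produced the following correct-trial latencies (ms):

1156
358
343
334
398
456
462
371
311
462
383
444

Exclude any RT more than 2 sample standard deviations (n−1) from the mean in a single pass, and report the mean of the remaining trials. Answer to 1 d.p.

n = 12, ΣRT = 5478, M = 456.500
Σ(x−M)² = 564413.00; s = √(564413.00/11) = 226.518
Cutoffs: 456.500 ± 2·226.518 → [3.5, 909.5]
Outside: 1156 → excluded.
Retained (n=11): Σ = 4322, mean = 4322/11 = 392.909

392.9 ms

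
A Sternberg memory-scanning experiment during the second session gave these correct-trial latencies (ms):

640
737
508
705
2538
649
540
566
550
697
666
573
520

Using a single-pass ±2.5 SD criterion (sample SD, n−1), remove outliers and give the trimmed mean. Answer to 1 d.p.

612.6 ms

n = 13, ΣRT = 9889, M = 760.692
Σ(x−M)² = 3490566.77; s = √(3490566.77/12) = 539.333
Cutoffs: 760.692 ± 2.5·539.333 → [-587.6, 2109.0]
Outside: 2538 → excluded.
Retained (n=12): Σ = 7351, mean = 7351/12 = 612.583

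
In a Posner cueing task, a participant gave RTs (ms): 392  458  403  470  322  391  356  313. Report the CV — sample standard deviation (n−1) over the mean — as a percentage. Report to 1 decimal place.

14.7%

n = 8, Σ = 3105, M = 388.1250
Σ(x−M)² = 22878.875; s = √(22878.875/7) = 57.1700
CV = 57.1700 / 388.1250 = 0.14730 = 14.730%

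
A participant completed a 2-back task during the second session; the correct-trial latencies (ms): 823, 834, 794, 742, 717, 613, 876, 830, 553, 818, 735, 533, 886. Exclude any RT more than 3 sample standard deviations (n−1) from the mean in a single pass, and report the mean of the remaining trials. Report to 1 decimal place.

n = 13, ΣRT = 9754, M = 750.308
Σ(x−M)² = 165760.77; s = √(165760.77/12) = 117.530
Cutoffs: 750.308 ± 3·117.530 → [397.7, 1102.9]
No RTs fall outside the cutoffs; all 13 retained. Mean = 9754/13 = 750.308

750.3 ms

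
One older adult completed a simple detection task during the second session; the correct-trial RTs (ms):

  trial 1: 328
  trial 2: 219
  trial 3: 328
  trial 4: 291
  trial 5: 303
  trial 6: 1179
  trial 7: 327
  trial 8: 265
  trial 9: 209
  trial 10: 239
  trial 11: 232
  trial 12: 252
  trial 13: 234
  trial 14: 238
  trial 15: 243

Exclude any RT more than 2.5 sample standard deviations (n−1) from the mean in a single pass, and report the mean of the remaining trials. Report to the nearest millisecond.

n = 15, ΣRT = 4887, M = 325.800
Σ(x−M)² = 803208.40; s = √(803208.40/14) = 239.525
Cutoffs: 325.800 ± 2.5·239.525 → [-273.0, 924.6]
Outside: 1179 → excluded.
Retained (n=14): Σ = 3708, mean = 3708/14 = 264.857

265 ms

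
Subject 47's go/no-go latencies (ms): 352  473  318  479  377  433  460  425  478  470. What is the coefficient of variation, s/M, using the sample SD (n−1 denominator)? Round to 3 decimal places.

n = 10, Σ = 4265, M = 426.5000
Σ(x−M)² = 30402.500; s = √(30402.500/9) = 58.1210
CV = 58.1210 / 426.5000 = 0.13627

0.136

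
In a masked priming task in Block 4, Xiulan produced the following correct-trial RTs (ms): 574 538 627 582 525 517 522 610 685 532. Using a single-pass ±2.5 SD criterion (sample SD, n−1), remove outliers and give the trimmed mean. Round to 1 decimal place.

571.2 ms

n = 10, ΣRT = 5712, M = 571.200
Σ(x−M)² = 27825.60; s = √(27825.60/9) = 55.603
Cutoffs: 571.200 ± 2.5·55.603 → [432.2, 710.2]
No RTs fall outside the cutoffs; all 10 retained. Mean = 5712/10 = 571.200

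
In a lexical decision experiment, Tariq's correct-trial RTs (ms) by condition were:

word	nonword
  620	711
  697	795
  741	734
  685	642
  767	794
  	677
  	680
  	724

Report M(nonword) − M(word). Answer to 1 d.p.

M(word) = 3510/5 = 702.000
M(nonword) = 5757/8 = 719.625
Difference = 719.625 − 702.000 = 17.625 ms

17.6 ms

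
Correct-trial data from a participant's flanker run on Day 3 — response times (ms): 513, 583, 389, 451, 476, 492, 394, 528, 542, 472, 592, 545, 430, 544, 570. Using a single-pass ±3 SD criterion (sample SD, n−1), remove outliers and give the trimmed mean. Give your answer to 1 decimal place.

n = 15, ΣRT = 7521, M = 501.400
Σ(x−M)² = 59183.60; s = √(59183.60/14) = 65.018
Cutoffs: 501.400 ± 3·65.018 → [306.3, 696.5]
No RTs fall outside the cutoffs; all 15 retained. Mean = 7521/15 = 501.400

501.4 ms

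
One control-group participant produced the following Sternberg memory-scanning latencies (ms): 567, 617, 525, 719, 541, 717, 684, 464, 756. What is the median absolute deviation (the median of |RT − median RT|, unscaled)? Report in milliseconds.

92 ms

Sorted: 464, 525, 541, 567, 617, 684, 717, 719, 756 → median = 617
|x − 617|: 50, 0, 92, 102, 76, 100, 67, 153, 139
Sorted deviations: 0, 50, 67, 76, 92, 100, 102, 139, 153 → MAD = 92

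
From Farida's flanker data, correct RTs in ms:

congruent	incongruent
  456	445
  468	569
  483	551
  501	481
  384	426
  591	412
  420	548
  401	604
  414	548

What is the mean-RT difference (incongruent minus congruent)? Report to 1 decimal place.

51.8 ms

M(congruent) = 4118/9 = 457.556
M(incongruent) = 4584/9 = 509.333
Difference = 509.333 − 457.556 = 51.778 ms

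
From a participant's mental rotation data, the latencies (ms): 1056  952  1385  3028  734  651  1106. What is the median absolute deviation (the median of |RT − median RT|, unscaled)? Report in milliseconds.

322 ms

Sorted: 651, 734, 952, 1056, 1106, 1385, 3028 → median = 1056
|x − 1056|: 0, 104, 329, 1972, 322, 405, 50
Sorted deviations: 0, 50, 104, 322, 329, 405, 1972 → MAD = 322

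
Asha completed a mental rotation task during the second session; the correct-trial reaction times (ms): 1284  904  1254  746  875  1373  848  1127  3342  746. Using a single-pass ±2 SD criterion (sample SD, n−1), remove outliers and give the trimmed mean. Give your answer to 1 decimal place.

1017.4 ms

n = 10, ΣRT = 12499, M = 1249.900
Σ(x−M)² = 5337870.90; s = √(5337870.90/9) = 770.128
Cutoffs: 1249.900 ± 2·770.128 → [-290.4, 2790.2]
Outside: 3342 → excluded.
Retained (n=9): Σ = 9157, mean = 9157/9 = 1017.444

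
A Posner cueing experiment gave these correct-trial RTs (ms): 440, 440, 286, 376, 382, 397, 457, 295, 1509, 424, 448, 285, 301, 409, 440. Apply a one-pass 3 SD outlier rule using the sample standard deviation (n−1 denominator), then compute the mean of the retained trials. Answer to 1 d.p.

n = 15, ΣRT = 6889, M = 459.267
Σ(x−M)² = 1236158.93; s = √(1236158.93/14) = 297.148
Cutoffs: 459.267 ± 3·297.148 → [-432.2, 1350.7]
Outside: 1509 → excluded.
Retained (n=14): Σ = 5380, mean = 5380/14 = 384.286

384.3 ms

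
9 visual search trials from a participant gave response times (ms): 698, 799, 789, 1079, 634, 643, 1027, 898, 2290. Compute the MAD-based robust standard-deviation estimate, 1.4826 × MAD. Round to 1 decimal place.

231.3 ms

Sorted: 634, 643, 698, 789, 799, 898, 1027, 1079, 2290 → median = 799
|x − 799| sorted: 0, 10, 99, 101, 156, 165, 228, 280, 1491 → MAD = 156
Robust SD ≈ 1.4826 × 156 = 231.286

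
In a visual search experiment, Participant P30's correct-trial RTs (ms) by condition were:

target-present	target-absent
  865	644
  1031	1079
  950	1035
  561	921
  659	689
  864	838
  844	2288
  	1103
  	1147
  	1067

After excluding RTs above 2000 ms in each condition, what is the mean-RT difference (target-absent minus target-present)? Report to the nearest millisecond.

target-absent: exclude 2288
M(target-present) = 5774/7 = 824.857
M(target-absent) = 8523/9 = 947.000
Difference = 947.000 − 824.857 = 122.143 ms

122 ms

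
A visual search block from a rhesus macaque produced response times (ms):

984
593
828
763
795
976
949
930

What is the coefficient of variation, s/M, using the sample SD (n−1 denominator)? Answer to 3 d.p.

n = 8, Σ = 6818, M = 852.2500
Σ(x−M)² = 127119.500; s = √(127119.500/7) = 134.7588
CV = 134.7588 / 852.2500 = 0.15812

0.158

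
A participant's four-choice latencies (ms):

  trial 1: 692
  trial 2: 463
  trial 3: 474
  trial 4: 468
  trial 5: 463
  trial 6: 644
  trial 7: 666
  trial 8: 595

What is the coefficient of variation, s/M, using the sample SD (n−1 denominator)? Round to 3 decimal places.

n = 8, Σ = 4465, M = 558.1250
Σ(x−M)² = 71590.875; s = √(71590.875/7) = 101.1300
CV = 101.1300 / 558.1250 = 0.18120

0.181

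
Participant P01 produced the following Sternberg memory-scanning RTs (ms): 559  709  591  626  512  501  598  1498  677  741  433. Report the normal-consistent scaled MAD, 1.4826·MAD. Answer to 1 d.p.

127.5 ms

Sorted: 433, 501, 512, 559, 591, 598, 626, 677, 709, 741, 1498 → median = 598
|x − 598| sorted: 0, 7, 28, 39, 79, 86, 97, 111, 143, 165, 900 → MAD = 86
Robust SD ≈ 1.4826 × 86 = 127.504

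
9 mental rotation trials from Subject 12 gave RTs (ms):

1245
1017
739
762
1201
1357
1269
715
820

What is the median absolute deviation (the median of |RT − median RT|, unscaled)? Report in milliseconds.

Sorted: 715, 739, 762, 820, 1017, 1201, 1245, 1269, 1357 → median = 1017
|x − 1017|: 228, 0, 278, 255, 184, 340, 252, 302, 197
Sorted deviations: 0, 184, 197, 228, 252, 255, 278, 302, 340 → MAD = 252

252 ms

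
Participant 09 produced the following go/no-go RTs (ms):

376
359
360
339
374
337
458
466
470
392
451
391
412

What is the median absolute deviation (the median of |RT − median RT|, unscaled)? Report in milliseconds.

Sorted: 337, 339, 359, 360, 374, 376, 391, 392, 412, 451, 458, 466, 470 → median = 391
|x − 391|: 15, 32, 31, 52, 17, 54, 67, 75, 79, 1, 60, 0, 21
Sorted deviations: 0, 1, 15, 17, 21, 31, 32, 52, 54, 60, 67, 75, 79 → MAD = 32

32 ms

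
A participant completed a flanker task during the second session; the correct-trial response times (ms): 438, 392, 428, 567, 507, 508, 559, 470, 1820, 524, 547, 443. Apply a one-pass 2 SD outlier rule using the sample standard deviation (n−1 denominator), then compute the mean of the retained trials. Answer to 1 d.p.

n = 12, ΣRT = 7203, M = 600.250
Σ(x−M)² = 1657508.25; s = √(1657508.25/11) = 388.179
Cutoffs: 600.250 ± 2·388.179 → [-176.1, 1376.6]
Outside: 1820 → excluded.
Retained (n=11): Σ = 5383, mean = 5383/11 = 489.364

489.4 ms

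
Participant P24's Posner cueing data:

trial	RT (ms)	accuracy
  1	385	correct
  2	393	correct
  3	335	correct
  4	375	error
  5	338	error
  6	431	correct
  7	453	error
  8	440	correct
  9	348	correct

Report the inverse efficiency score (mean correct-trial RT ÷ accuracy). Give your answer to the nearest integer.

Correct trials (n=6): 385, 393, 335, 431, 440, 348
Mean correct RT = 2332/6 = 388.6667 ms
Proportion correct = 6/9
IES = 388.6667 / (6/9) = 583.000 ms

583 ms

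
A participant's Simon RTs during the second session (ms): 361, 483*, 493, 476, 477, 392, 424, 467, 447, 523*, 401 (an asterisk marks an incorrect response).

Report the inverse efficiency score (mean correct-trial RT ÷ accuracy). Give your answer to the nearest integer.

535 ms

Correct trials (n=9): 361, 493, 476, 477, 392, 424, 467, 447, 401
Mean correct RT = 3938/9 = 437.5556 ms
Proportion correct = 9/11
IES = 437.5556 / (9/11) = 534.790 ms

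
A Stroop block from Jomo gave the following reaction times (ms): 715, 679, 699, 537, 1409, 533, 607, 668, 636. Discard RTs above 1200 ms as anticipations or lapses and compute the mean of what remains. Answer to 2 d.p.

Excluded: 1409
Retained (n=8): Σ = 5074
Mean = 5074/8 = 634.2500

634.25 ms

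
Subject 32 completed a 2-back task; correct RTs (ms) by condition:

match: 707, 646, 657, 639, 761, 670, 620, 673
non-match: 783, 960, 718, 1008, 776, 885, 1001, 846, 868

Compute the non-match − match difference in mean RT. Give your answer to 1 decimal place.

M(match) = 5373/8 = 671.625
M(non-match) = 7845/9 = 871.667
Difference = 871.667 − 671.625 = 200.042 ms

200.0 ms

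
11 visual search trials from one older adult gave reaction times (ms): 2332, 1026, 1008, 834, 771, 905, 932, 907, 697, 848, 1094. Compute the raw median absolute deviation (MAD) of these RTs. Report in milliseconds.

Sorted: 697, 771, 834, 848, 905, 907, 932, 1008, 1026, 1094, 2332 → median = 907
|x − 907|: 1425, 119, 101, 73, 136, 2, 25, 0, 210, 59, 187
Sorted deviations: 0, 2, 25, 59, 73, 101, 119, 136, 187, 210, 1425 → MAD = 101

101 ms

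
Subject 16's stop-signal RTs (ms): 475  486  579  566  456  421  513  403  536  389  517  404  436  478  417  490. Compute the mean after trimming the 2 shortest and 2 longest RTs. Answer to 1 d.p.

Sorted: 389, 403, 404, 417, 421, 436, 456, 475, 478, 486, 490, 513, 517, 536, 566, 579
Drop lowest 2 (389, 403) and highest 2 (566, 579)
Remaining (n=12): Σ = 5629, mean = 5629/12 = 469.083

469.1 ms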